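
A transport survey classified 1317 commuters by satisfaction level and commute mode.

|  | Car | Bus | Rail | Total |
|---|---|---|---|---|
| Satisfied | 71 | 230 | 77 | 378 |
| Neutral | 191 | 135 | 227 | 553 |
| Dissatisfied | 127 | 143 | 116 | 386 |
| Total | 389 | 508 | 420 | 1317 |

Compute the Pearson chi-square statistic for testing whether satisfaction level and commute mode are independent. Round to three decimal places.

129.247

Grand total N = 1317.
Expected counts (row total × column total / N):
  Satisfied, Car: 378×389/1317 = 111.6492
  Satisfied, Bus: 378×508/1317 = 145.8041
  Satisfied, Rail: 378×420/1317 = 120.5467
  Neutral, Car: 553×389/1317 = 163.3386
  Neutral, Bus: 553×508/1317 = 213.3060
  Neutral, Rail: 553×420/1317 = 176.3554
  Dissatisfied, Car: 386×389/1317 = 114.0121
  Dissatisfied, Bus: 386×508/1317 = 148.8899
  Dissatisfied, Rail: 386×420/1317 = 123.0979
Contributions (O − E)²/E:
  (71 − 111.6492)²/111.6492 = 14.7995
  (230 − 145.8041)²/145.8041 = 48.6197
  (77 − 120.5467)²/120.5467 = 15.7310
  (191 − 163.3386)²/163.3386 = 4.6845
  (135 − 213.3060)²/213.3060 = 28.7466
  (227 − 176.3554)²/176.3554 = 14.5438
  (127 − 114.0121)²/114.0121 = 1.4795
  (143 − 148.8899)²/148.8899 = 0.2330
  (116 − 123.0979)²/123.0979 = 0.4093
χ² = 14.7995 + 48.6197 + 15.7310 + 4.6845 + 28.7466 + 14.5438 + 1.4795 + 0.2330 + 0.4093 = 129.247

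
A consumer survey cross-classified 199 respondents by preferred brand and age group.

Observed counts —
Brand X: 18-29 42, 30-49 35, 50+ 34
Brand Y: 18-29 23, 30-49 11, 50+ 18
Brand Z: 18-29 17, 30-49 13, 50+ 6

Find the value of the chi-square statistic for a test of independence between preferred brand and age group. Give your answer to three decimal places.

Row totals: 111, 52, 36. Column totals: 82, 59, 58. Grand total N = 199.
Expected counts (row total × column total / N):
  Brand X, 18-29: 111×82/199 = 45.73869
  Brand X, 30-49: 111×59/199 = 32.90955
  Brand X, 50+: 111×58/199 = 32.35176
  Brand Y, 18-29: 52×82/199 = 21.42714
  Brand Y, 30-49: 52×59/199 = 15.41709
  Brand Y, 50+: 52×58/199 = 15.15578
  Brand Z, 18-29: 36×82/199 = 14.83417
  Brand Z, 30-49: 36×59/199 = 10.67337
  Brand Z, 50+: 36×58/199 = 10.49246
Contributions (O − E)²/E:
  (42 − 45.73869)²/45.73869 = 0.3056
  (35 − 32.90955)²/32.90955 = 0.1328
  (34 − 32.35176)²/32.35176 = 0.0840
  (23 − 21.42714)²/21.42714 = 0.1155
  (11 − 15.41709)²/15.41709 = 1.2655
  (18 − 15.15578)²/15.15578 = 0.5338
  (17 − 14.83417)²/14.83417 = 0.3162
  (13 − 10.67337)²/10.67337 = 0.5072
  (6 − 10.49246)²/10.49246 = 1.9235
χ² = 0.3056 + 0.1328 + 0.0840 + 0.1155 + 1.2655 + 0.5338 + 0.3162 + 0.5072 + 1.9235 = 5.184

5.184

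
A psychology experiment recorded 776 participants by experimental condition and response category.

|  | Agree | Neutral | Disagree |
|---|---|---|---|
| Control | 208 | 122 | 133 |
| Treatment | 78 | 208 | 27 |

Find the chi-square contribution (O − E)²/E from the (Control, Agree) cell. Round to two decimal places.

8.18

Row total (Control) = 463; column total (Agree) = 286; N = 776.
Expected count E = 463 × 286 / 776 = 170.642.
Contribution = (O − E)²/E = (208 − 170.642)² / 170.642 = 8.18.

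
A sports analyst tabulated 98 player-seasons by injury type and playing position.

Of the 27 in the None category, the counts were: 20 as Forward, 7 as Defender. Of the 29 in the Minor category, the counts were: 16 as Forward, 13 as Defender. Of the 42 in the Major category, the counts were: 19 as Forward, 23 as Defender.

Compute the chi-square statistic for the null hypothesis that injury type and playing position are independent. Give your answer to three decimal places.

5.565

Row totals: 27, 29, 42. Column totals: 55, 43. Grand total N = 98.
Expected counts (row total × column total / N):
  None, Forward: 27×55/98 = 15.1531
  None, Defender: 27×43/98 = 11.8469
  Minor, Forward: 29×55/98 = 16.2755
  Minor, Defender: 29×43/98 = 12.7245
  Major, Forward: 42×55/98 = 23.5714
  Major, Defender: 42×43/98 = 18.4286
Contributions (O − E)²/E:
  (20 − 15.1531)²/15.1531 = 1.5503
  (7 − 11.8469)²/11.8469 = 1.9830
  (16 − 16.2755)²/16.2755 = 0.0047
  (13 − 12.7245)²/12.7245 = 0.0060
  (19 − 23.5714)²/23.5714 = 0.8866
  (23 − 18.4286)²/18.4286 = 1.1340
χ² = 1.5503 + 1.9830 + 0.0047 + 0.0060 + 0.8866 + 1.1340 = 5.565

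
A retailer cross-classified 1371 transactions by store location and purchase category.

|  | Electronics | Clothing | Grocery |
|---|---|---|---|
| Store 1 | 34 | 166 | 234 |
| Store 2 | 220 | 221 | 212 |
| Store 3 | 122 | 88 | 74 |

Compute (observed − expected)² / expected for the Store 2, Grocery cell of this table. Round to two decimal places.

5.14

Row total (Store 2) = 653; column total (Grocery) = 520; N = 1371.
Expected count E = 653 × 520 / 1371 = 247.673.
Contribution = (O − E)²/E = (212 − 247.673)² / 247.673 = 5.14.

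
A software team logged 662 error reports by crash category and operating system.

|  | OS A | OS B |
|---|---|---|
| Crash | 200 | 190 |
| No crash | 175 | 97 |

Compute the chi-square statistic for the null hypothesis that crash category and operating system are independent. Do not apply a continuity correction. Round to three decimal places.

Row totals: 390, 272. Column totals: 375, 287. Grand total N = 662.
Expected counts (row total × column total / N):
  Crash, OS A: 390×375/662 = 220.9215
  Crash, OS B: 390×287/662 = 169.0785
  No crash, OS A: 272×375/662 = 154.0785
  No crash, OS B: 272×287/662 = 117.9215
Contributions (O − E)²/E:
  (200 − 220.9215)²/220.9215 = 1.9813
  (190 − 169.0785)²/169.0785 = 2.5888
  (175 − 154.0785)²/154.0785 = 2.8408
  (97 − 117.9215)²/117.9215 = 3.7119
χ² = 1.9813 + 2.5888 + 2.8408 + 3.7119 = 11.123

11.123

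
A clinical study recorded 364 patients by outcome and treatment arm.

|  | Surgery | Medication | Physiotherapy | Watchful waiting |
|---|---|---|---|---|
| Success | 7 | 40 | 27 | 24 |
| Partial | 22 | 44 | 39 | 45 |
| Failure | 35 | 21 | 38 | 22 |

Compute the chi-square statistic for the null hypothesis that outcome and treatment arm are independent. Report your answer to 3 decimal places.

Row totals: 98, 150, 116. Column totals: 64, 105, 104, 91. Grand total N = 364.
Expected counts (row total × column total / N):
  Success, Surgery: 98×64/364 = 17.2308
  Success, Medication: 98×105/364 = 28.2692
  Success, Physiotherapy: 98×104/364 = 28.0000
  Success, Watchful waiting: 98×91/364 = 24.5000
  Partial, Surgery: 150×64/364 = 26.3736
  Partial, Medication: 150×105/364 = 43.2692
  Partial, Physiotherapy: 150×104/364 = 42.8571
  Partial, Watchful waiting: 150×91/364 = 37.5000
  Failure, Surgery: 116×64/364 = 20.3956
  Failure, Medication: 116×105/364 = 33.4615
  Failure, Physiotherapy: 116×104/364 = 33.1429
  Failure, Watchful waiting: 116×91/364 = 29.0000
Contributions (O − E)²/E:
  (7 − 17.2308)²/17.2308 = 6.0745
  (40 − 28.2692)²/28.2692 = 4.8679
  (27 − 28.0000)²/28.0000 = 0.0357
  (24 − 24.5000)²/24.5000 = 0.0102
  (22 − 26.3736)²/26.3736 = 0.7253
  (44 − 43.2692)²/43.2692 = 0.0123
  (39 − 42.8571)²/42.8571 = 0.3471
  (45 − 37.5000)²/37.5000 = 1.5000
  (35 − 20.3956)²/20.3956 = 10.4576
  (21 − 33.4615)²/33.4615 = 4.6408
  (38 − 33.1429)²/33.1429 = 0.7118
  (22 − 29.0000)²/29.0000 = 1.6897
χ² = 6.0745 + 4.8679 + 0.0357 + 0.0102 + 0.7253 + 0.0123 + 0.3471 + 1.5000 + 10.4576 + 4.6408 + 0.7118 + 1.6897 = 31.073

31.073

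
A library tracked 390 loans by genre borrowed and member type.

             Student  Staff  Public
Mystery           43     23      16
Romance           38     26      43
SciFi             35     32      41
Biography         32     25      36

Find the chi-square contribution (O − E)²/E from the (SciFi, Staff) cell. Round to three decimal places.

0.239

Row total (SciFi) = 108; column total (Staff) = 106; N = 390.
Expected count E = 108 × 106 / 390 = 29.3538.
Contribution = (O − E)²/E = (32 − 29.3538)² / 29.3538 = 0.239.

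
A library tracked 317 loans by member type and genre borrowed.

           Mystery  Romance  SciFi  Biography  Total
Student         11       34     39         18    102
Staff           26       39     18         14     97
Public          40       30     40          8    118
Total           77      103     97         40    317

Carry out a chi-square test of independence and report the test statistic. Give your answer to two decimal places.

Grand total N = 317.
Expected counts (row total × column total / N):
  Student, Mystery: 102×77/317 = 24.7760
  Student, Romance: 102×103/317 = 33.1420
  Student, SciFi: 102×97/317 = 31.2114
  Student, Biography: 102×40/317 = 12.8707
  Staff, Mystery: 97×77/317 = 23.5615
  Staff, Romance: 97×103/317 = 31.5174
  Staff, SciFi: 97×97/317 = 29.6814
  Staff, Biography: 97×40/317 = 12.2397
  Public, Mystery: 118×77/317 = 28.6625
  Public, Romance: 118×103/317 = 38.3407
  Public, SciFi: 118×97/317 = 36.1073
  Public, Biography: 118×40/317 = 14.8896
Contributions (O − E)²/E:
  (11 − 24.7760)²/24.7760 = 7.6598
  (34 − 33.1420)²/33.1420 = 0.0222
  (39 − 31.2114)²/31.2114 = 1.9436
  (18 − 12.8707)²/12.8707 = 2.0442
  (26 − 23.5615)²/23.5615 = 0.2524
  (39 − 31.5174)²/31.5174 = 1.7765
  (18 − 29.6814)²/29.6814 = 4.5973
  (14 − 12.2397)²/12.2397 = 0.2532
  (40 − 28.6625)²/28.6625 = 4.4846
  (30 − 38.3407)²/38.3407 = 1.8144
  (40 − 36.1073)²/36.1073 = 0.4197
  (8 − 14.8896)²/14.8896 = 3.1879
χ² = 7.6598 + 0.0222 + 1.9436 + 2.0442 + 0.2524 + 1.7765 + 4.5973 + 0.2532 + 4.4846 + 1.8144 + 0.4197 + 3.1879 = 28.46

28.46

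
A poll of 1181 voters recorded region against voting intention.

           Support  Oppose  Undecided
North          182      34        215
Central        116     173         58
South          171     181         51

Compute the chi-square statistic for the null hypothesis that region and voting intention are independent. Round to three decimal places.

Row totals: 431, 347, 403. Column totals: 469, 388, 324. Grand total N = 1181.
Expected counts (row total × column total / N):
  North, Support: 431×469/1181 = 171.1592
  North, Oppose: 431×388/1181 = 141.5986
  North, Undecided: 431×324/1181 = 118.2422
  Central, Support: 347×469/1181 = 137.8010
  Central, Oppose: 347×388/1181 = 114.0017
  Central, Undecided: 347×324/1181 = 95.1973
  South, Support: 403×469/1181 = 160.0398
  South, Oppose: 403×388/1181 = 132.3997
  South, Undecided: 403×324/1181 = 110.5605
Contributions (O − E)²/E:
  (182 − 171.1592)²/171.1592 = 0.6866
  (34 − 141.5986)²/141.5986 = 81.7625
  (215 − 118.2422)²/118.2422 = 79.1771
  (116 − 137.8010)²/137.8010 = 3.4491
  (173 − 114.0017)²/114.0017 = 30.5329
  (58 − 95.1973)²/95.1973 = 14.5344
  (171 − 160.0398)²/160.0398 = 0.7506
  (181 − 132.3997)²/132.3997 = 17.8398
  (51 − 110.5605)²/110.5605 = 32.0861
χ² = 0.6866 + 81.7625 + 79.1771 + 3.4491 + 30.5329 + 14.5344 + 0.7506 + 17.8398 + 32.0861 = 260.819

260.819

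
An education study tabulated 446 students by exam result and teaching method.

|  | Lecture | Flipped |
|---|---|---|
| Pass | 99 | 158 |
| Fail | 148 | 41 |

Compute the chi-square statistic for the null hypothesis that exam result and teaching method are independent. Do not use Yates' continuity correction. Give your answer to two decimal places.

69.76

Row totals: 257, 189. Column totals: 247, 199. Grand total N = 446.
Expected counts (row total × column total / N):
  Pass, Lecture: 257×247/446 = 142.330
  Pass, Flipped: 257×199/446 = 114.670
  Fail, Lecture: 189×247/446 = 104.670
  Fail, Flipped: 189×199/446 = 84.330
Contributions (O − E)²/E:
  (99 − 142.330)²/142.330 = 13.1911
  (158 − 114.670)²/114.670 = 16.3730
  (148 − 104.670)²/104.670 = 17.9372
  (41 − 84.330)²/84.330 = 22.2636
χ² = 13.1911 + 16.3730 + 17.9372 + 22.2636 = 69.76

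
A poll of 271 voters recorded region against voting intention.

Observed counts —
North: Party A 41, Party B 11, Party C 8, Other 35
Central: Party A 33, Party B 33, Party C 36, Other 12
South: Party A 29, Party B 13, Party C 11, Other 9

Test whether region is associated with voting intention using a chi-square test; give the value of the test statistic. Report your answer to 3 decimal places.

Row totals: 95, 114, 62. Column totals: 103, 57, 55, 56. Grand total N = 271.
Expected counts (row total × column total / N):
  North, Party A: 95×103/271 = 36.1070
  North, Party B: 95×57/271 = 19.9815
  North, Party C: 95×55/271 = 19.2804
  North, Other: 95×56/271 = 19.6310
  Central, Party A: 114×103/271 = 43.3284
  Central, Party B: 114×57/271 = 23.9779
  Central, Party C: 114×55/271 = 23.1365
  Central, Other: 114×56/271 = 23.5572
  South, Party A: 62×103/271 = 23.5646
  South, Party B: 62×57/271 = 13.0406
  South, Party C: 62×55/271 = 12.5830
  South, Other: 62×56/271 = 12.8118
Contributions (O − E)²/E:
  (41 − 36.1070)²/36.1070 = 0.6631
  (11 − 19.9815)²/19.9815 = 4.0371
  (8 − 19.2804)²/19.2804 = 6.5998
  (35 − 19.6310)²/19.6310 = 12.0323
  (33 − 43.3284)²/43.3284 = 2.4620
  (33 − 23.9779)²/23.9779 = 3.3947
  (36 − 23.1365)²/23.1365 = 7.1519
  (12 − 23.5572)²/23.5572 = 5.6700
  (29 − 23.5646)²/23.5646 = 1.2537
  (13 − 13.0406)²/13.0406 = 0.0001
  (11 − 12.5830)²/12.5830 = 0.1991
  (9 − 12.8118)²/12.8118 = 1.1341
χ² = 0.6631 + 4.0371 + 6.5998 + 12.0323 + 2.4620 + 3.3947 + 7.1519 + 5.6700 + 1.2537 + 0.0001 + 0.1991 + 1.1341 = 44.598

44.598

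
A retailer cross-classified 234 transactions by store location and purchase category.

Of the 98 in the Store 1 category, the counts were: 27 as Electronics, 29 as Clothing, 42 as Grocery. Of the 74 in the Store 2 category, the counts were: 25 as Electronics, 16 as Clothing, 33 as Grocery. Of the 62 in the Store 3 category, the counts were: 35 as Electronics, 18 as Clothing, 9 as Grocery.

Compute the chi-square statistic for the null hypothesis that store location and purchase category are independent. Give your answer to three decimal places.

Row totals: 98, 74, 62. Column totals: 87, 63, 84. Grand total N = 234.
Expected counts (row total × column total / N):
  Store 1, Electronics: 98×87/234 = 36.43590
  Store 1, Clothing: 98×63/234 = 26.38462
  Store 1, Grocery: 98×84/234 = 35.17949
  Store 2, Electronics: 74×87/234 = 27.51282
  Store 2, Clothing: 74×63/234 = 19.92308
  Store 2, Grocery: 74×84/234 = 26.56410
  Store 3, Electronics: 62×87/234 = 23.05128
  Store 3, Clothing: 62×63/234 = 16.69231
  Store 3, Grocery: 62×84/234 = 22.25641
Contributions (O − E)²/E:
  (27 − 36.43590)²/36.43590 = 2.4436
  (29 − 26.38462)²/26.38462 = 0.2592
  (42 − 35.17949)²/35.17949 = 1.3223
  (25 − 27.51282)²/27.51282 = 0.2295
  (16 − 19.92308)²/19.92308 = 0.7725
  (33 − 26.56410)²/26.56410 = 1.5593
  (35 − 23.05128)²/23.05128 = 6.1937
  (18 − 16.69231)²/16.69231 = 0.1024
  (9 − 22.25641)²/22.25641 = 7.8958
χ² = 2.4436 + 0.2592 + 1.3223 + 0.2295 + 0.7725 + 1.5593 + 6.1937 + 0.1024 + 7.8958 = 20.778

20.778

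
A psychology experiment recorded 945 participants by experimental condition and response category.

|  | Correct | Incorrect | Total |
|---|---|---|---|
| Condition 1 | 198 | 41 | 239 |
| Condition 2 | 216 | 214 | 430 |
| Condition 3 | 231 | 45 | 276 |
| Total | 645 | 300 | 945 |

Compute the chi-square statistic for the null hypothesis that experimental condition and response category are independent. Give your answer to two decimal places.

Grand total N = 945.
Expected counts (row total × column total / N):
  Condition 1, Correct: 239×645/945 = 163.127
  Condition 1, Incorrect: 239×300/945 = 75.873
  Condition 2, Correct: 430×645/945 = 293.492
  Condition 2, Incorrect: 430×300/945 = 136.508
  Condition 3, Correct: 276×645/945 = 188.381
  Condition 3, Incorrect: 276×300/945 = 87.619
Contributions (O − E)²/E:
  (198 − 163.127)²/163.127 = 7.4551
  (41 − 75.873)²/75.873 = 16.0284
  (216 − 293.492)²/293.492 = 20.4606
  (214 − 136.508)²/136.508 = 43.9902
  (231 − 188.381)²/188.381 = 9.6421
  (45 − 87.619)²/87.619 = 20.7304
χ² = 7.4551 + 16.0284 + 20.4606 + 43.9902 + 9.6421 + 20.7304 = 118.31

118.31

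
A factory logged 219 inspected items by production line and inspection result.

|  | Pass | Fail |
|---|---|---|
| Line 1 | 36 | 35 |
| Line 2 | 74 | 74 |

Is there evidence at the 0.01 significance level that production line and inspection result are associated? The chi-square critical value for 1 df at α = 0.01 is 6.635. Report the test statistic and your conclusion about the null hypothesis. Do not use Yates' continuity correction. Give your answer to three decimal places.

0.010; fail to reject H₀

Row totals: 71, 148. Column totals: 110, 109. Grand total N = 219.
Expected counts (row total × column total / N):
  Line 1, Pass: 71×110/219 = 35.6621
  Line 1, Fail: 71×109/219 = 35.3379
  Line 2, Pass: 148×110/219 = 74.3379
  Line 2, Fail: 148×109/219 = 73.6621
Contributions (O − E)²/E:
  (36 − 35.6621)²/35.6621 = 0.0032
  (35 − 35.3379)²/35.3379 = 0.0032
  (74 − 74.3379)²/74.3379 = 0.0015
  (74 − 73.6621)²/73.6621 = 0.0016
χ² = 0.0032 + 0.0032 + 0.0015 + 0.0016 = 0.010
df = (2−1)(2−1) = 1. Since 0.010 < 6.635, fail to reject the null hypothesis of independence at α = 0.01.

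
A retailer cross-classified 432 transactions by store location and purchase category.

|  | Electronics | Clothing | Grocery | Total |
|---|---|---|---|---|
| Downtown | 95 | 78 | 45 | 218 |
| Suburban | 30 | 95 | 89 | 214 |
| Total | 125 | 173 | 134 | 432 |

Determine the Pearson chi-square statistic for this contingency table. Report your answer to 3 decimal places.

49.886

Grand total N = 432.
Expected counts (row total × column total / N):
  Downtown, Electronics: 218×125/432 = 63.0787
  Downtown, Clothing: 218×173/432 = 87.3009
  Downtown, Grocery: 218×134/432 = 67.6204
  Suburban, Electronics: 214×125/432 = 61.9213
  Suburban, Clothing: 214×173/432 = 85.6991
  Suburban, Grocery: 214×134/432 = 66.3796
Contributions (O − E)²/E:
  (95 − 63.0787)²/63.0787 = 16.1539
  (78 − 87.3009)²/87.3009 = 0.9909
  (45 − 67.6204)²/67.6204 = 7.5670
  (30 − 61.9213)²/61.9213 = 16.4559
  (95 − 85.6991)²/85.6991 = 1.0094
  (89 − 66.3796)²/66.3796 = 7.7084
χ² = 16.1539 + 0.9909 + 7.5670 + 16.4559 + 1.0094 + 7.7084 = 49.886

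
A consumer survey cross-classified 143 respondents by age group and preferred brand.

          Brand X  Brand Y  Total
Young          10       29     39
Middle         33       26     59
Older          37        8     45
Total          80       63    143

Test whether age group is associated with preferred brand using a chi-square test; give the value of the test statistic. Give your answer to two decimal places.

27.14

Grand total N = 143.
Expected counts (row total × column total / N):
  Young, Brand X: 39×80/143 = 21.818
  Young, Brand Y: 39×63/143 = 17.182
  Middle, Brand X: 59×80/143 = 33.007
  Middle, Brand Y: 59×63/143 = 25.993
  Older, Brand X: 45×80/143 = 25.175
  Older, Brand Y: 45×63/143 = 19.825
Contributions (O − E)²/E:
  (10 − 21.818)²/21.818 = 6.4014
  (29 − 17.182)²/17.182 = 8.1286
  (33 − 33.007)²/33.007 = 0.0000
  (26 − 25.993)²/25.993 = 0.0000
  (37 − 25.175)²/25.175 = 5.5543
  (8 − 19.825)²/19.825 = 7.0532
χ² = 6.4014 + 8.1286 + 0.0000 + 0.0000 + 5.5543 + 7.0532 = 27.14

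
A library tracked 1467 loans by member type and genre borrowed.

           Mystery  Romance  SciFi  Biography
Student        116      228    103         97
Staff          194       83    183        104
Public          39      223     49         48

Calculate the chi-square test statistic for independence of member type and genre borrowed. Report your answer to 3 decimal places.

Row totals: 544, 564, 359. Column totals: 349, 534, 335, 249. Grand total N = 1467.
Expected counts (row total × column total / N):
  Student, Mystery: 544×349/1467 = 129.4179
  Student, Romance: 544×534/1467 = 198.0204
  Student, SciFi: 544×335/1467 = 124.2263
  Student, Biography: 544×249/1467 = 92.3354
  Staff, Mystery: 564×349/1467 = 134.1759
  Staff, Romance: 564×534/1467 = 205.3006
  Staff, SciFi: 564×335/1467 = 128.7935
  Staff, Biography: 564×249/1467 = 95.7301
  Public, Mystery: 359×349/1467 = 85.4063
  Public, Romance: 359×534/1467 = 130.6789
  Public, SciFi: 359×335/1467 = 81.9802
  Public, Biography: 359×249/1467 = 60.9346
Contributions (O − E)²/E:
  (116 − 129.4179)²/129.4179 = 1.3912
  (228 − 198.0204)²/198.0204 = 4.5388
  (103 − 124.2263)²/124.2263 = 3.6269
  (97 − 92.3354)²/92.3354 = 0.2356
  (194 − 134.1759)²/134.1759 = 26.6734
  (83 − 205.3006)²/205.3006 = 72.8563
  (183 − 128.7935)²/128.7935 = 22.8144
  (104 − 95.7301)²/95.7301 = 0.7144
  (39 − 85.4063)²/85.4063 = 25.2153
  (223 − 130.6789)²/130.6789 = 65.2224
  (49 − 81.9802)²/81.9802 = 13.2678
  (48 − 60.9346)²/60.9346 = 2.7456
χ² = 1.3912 + 4.5388 + 3.6269 + 0.2356 + 26.6734 + 72.8563 + 22.8144 + 0.7144 + 25.2153 + 65.2224 + 13.2678 + 2.7456 = 239.302

239.302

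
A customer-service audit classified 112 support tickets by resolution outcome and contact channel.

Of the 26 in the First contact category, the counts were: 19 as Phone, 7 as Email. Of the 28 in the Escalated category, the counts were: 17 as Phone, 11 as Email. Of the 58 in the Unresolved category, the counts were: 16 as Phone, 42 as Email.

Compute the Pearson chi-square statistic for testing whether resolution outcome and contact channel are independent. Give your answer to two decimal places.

18.00

Row totals: 26, 28, 58. Column totals: 52, 60. Grand total N = 112.
Expected counts (row total × column total / N):
  First contact, Phone: 26×52/112 = 12.071
  First contact, Email: 26×60/112 = 13.929
  Escalated, Phone: 28×52/112 = 13.000
  Escalated, Email: 28×60/112 = 15.000
  Unresolved, Phone: 58×52/112 = 26.929
  Unresolved, Email: 58×60/112 = 31.071
Contributions (O − E)²/E:
  (19 − 12.071)²/12.071 = 3.9774
  (7 − 13.929)²/13.929 = 3.4468
  (17 − 13.000)²/13.000 = 1.2308
  (11 − 15.000)²/15.000 = 1.0667
  (16 − 26.929)²/26.929 = 4.4355
  (42 − 31.071)²/31.071 = 3.8442
χ² = 3.9774 + 3.4468 + 1.2308 + 1.0667 + 4.4355 + 3.8442 = 18.00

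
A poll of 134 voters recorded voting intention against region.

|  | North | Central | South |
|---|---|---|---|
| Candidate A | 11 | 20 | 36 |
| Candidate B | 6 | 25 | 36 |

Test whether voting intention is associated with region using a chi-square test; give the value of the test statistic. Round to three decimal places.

2.026

Row totals: 67, 67. Column totals: 17, 45, 72. Grand total N = 134.
Expected counts (row total × column total / N):
  Candidate A, North: 67×17/134 = 8.5000
  Candidate A, Central: 67×45/134 = 22.5000
  Candidate A, South: 67×72/134 = 36.0000
  Candidate B, North: 67×17/134 = 8.5000
  Candidate B, Central: 67×45/134 = 22.5000
  Candidate B, South: 67×72/134 = 36.0000
Contributions (O − E)²/E:
  (11 − 8.5000)²/8.5000 = 0.7353
  (20 − 22.5000)²/22.5000 = 0.2778
  (36 − 36.0000)²/36.0000 = 0.0000
  (6 − 8.5000)²/8.5000 = 0.7353
  (25 − 22.5000)²/22.5000 = 0.2778
  (36 − 36.0000)²/36.0000 = 0.0000
χ² = 0.7353 + 0.2778 + 0.0000 + 0.7353 + 0.2778 + 0.0000 = 2.026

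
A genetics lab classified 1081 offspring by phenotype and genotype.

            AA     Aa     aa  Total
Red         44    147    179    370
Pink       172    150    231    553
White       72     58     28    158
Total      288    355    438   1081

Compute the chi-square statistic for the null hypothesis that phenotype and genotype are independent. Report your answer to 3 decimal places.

Grand total N = 1081.
Expected counts (row total × column total / N):
  Red, AA: 370×288/1081 = 98.5754
  Red, Aa: 370×355/1081 = 121.5079
  Red, aa: 370×438/1081 = 149.9167
  Pink, AA: 553×288/1081 = 147.3302
  Pink, Aa: 553×355/1081 = 181.6050
  Pink, aa: 553×438/1081 = 224.0648
  White, AA: 158×288/1081 = 42.0944
  White, Aa: 158×355/1081 = 51.8871
  White, aa: 158×438/1081 = 64.0185
Contributions (O − E)²/E:
  (44 − 98.5754)²/98.5754 = 30.2152
  (147 − 121.5079)²/121.5079 = 5.3482
  (179 − 149.9167)²/149.9167 = 5.6421
  (172 − 147.3302)²/147.3302 = 4.1309
  (150 − 181.6050)²/181.6050 = 5.5003
  (231 − 224.0648)²/224.0648 = 0.2147
  (72 − 42.0944)²/42.0944 = 21.2462
  (58 − 51.8871)²/51.8871 = 0.7202
  (28 − 64.0185)²/64.0185 = 20.2650
χ² = 30.2152 + 5.3482 + 5.6421 + 4.1309 + 5.5003 + 0.2147 + 21.2462 + 0.7202 + 20.2650 = 93.283

93.283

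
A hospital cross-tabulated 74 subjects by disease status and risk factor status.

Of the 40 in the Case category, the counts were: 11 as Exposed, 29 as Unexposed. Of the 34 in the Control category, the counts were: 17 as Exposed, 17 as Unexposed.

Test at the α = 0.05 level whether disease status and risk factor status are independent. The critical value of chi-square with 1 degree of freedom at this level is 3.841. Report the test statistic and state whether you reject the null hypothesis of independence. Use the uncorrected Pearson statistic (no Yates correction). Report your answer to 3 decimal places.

Row totals: 40, 34. Column totals: 28, 46. Grand total N = 74.
Expected counts (row total × column total / N):
  Case, Exposed: 40×28/74 = 15.1351
  Case, Unexposed: 40×46/74 = 24.8649
  Control, Exposed: 34×28/74 = 12.8649
  Control, Unexposed: 34×46/74 = 21.1351
Contributions (O − E)²/E:
  (11 − 15.1351)²/15.1351 = 1.1298
  (29 − 24.8649)²/24.8649 = 0.6877
  (17 − 12.8649)²/12.8649 = 1.3291
  (17 − 21.1351)²/21.1351 = 0.8090
χ² = 1.1298 + 0.6877 + 1.3291 + 0.8090 = 3.956
df = (2−1)(2−1) = 1. Since 3.956 > 3.841, reject the null hypothesis of independence at α = 0.05.

3.956; reject H₀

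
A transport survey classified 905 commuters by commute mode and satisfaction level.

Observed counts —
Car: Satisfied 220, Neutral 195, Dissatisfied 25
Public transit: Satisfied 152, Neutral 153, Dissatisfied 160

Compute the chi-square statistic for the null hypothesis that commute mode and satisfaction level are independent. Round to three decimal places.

115.410

Row totals: 440, 465. Column totals: 372, 348, 185. Grand total N = 905.
Expected counts (row total × column total / N):
  Car, Satisfied: 440×372/905 = 180.86188
  Car, Neutral: 440×348/905 = 169.19337
  Car, Dissatisfied: 440×185/905 = 89.94475
  Public transit, Satisfied: 465×372/905 = 191.13812
  Public transit, Neutral: 465×348/905 = 178.80663
  Public transit, Dissatisfied: 465×185/905 = 95.05525
Contributions (O − E)²/E:
  (220 − 180.86188)²/180.86188 = 8.4694
  (195 − 169.19337)²/169.19337 = 3.9362
  (25 − 89.94475)²/89.94475 = 46.8935
  (152 − 191.13812)²/191.13812 = 8.0141
  (153 − 178.80663)²/178.80663 = 3.7246
  (160 − 95.05525)²/95.05525 = 44.3723
χ² = 8.4694 + 3.9362 + 46.8935 + 8.0141 + 3.7246 + 44.3723 = 115.410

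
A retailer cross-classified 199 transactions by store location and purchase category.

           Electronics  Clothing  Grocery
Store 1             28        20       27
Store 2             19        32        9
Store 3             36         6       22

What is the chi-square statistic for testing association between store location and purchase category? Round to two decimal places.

31.75

Row totals: 75, 60, 64. Column totals: 83, 58, 58. Grand total N = 199.
Expected counts (row total × column total / N):
  Store 1, Electronics: 75×83/199 = 31.2814
  Store 1, Clothing: 75×58/199 = 21.8593
  Store 1, Grocery: 75×58/199 = 21.8593
  Store 2, Electronics: 60×83/199 = 25.0251
  Store 2, Clothing: 60×58/199 = 17.4874
  Store 2, Grocery: 60×58/199 = 17.4874
  Store 3, Electronics: 64×83/199 = 26.6935
  Store 3, Clothing: 64×58/199 = 18.6533
  Store 3, Grocery: 64×58/199 = 18.6533
Contributions (O − E)²/E:
  (28 − 31.2814)²/31.2814 = 0.3442
  (20 − 21.8593)²/21.8593 = 0.1581
  (27 − 21.8593)²/21.8593 = 1.2089
  (19 − 25.0251)²/25.0251 = 1.4506
  (32 − 17.4874)²/17.4874 = 12.0438
  (9 − 17.4874)²/17.4874 = 4.1193
  (36 − 26.6935)²/26.6935 = 3.2446
  (6 − 18.6533)²/18.6533 = 8.5833
  (22 − 18.6533)²/18.6533 = 0.6005
χ² = 0.3442 + 0.1581 + 1.2089 + 1.4506 + 12.0438 + 4.1193 + 3.2446 + 8.5833 + 0.6005 = 31.75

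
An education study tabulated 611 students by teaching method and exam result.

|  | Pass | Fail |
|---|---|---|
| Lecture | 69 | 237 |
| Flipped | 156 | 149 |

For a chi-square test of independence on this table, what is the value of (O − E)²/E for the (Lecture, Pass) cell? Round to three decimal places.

Row total (Lecture) = 306; column total (Pass) = 225; N = 611.
Expected count E = 306 × 225 / 611 = 112.6841.
Contribution = (O − E)²/E = (69 − 112.6841)² / 112.6841 = 16.935.

16.935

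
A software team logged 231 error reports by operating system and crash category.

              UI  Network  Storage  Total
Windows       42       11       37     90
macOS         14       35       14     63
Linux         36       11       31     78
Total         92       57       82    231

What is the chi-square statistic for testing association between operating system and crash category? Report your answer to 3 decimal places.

Grand total N = 231.
Expected counts (row total × column total / N):
  Windows, UI: 90×92/231 = 35.84416
  Windows, Network: 90×57/231 = 22.20779
  Windows, Storage: 90×82/231 = 31.94805
  macOS, UI: 63×92/231 = 25.09091
  macOS, Network: 63×57/231 = 15.54545
  macOS, Storage: 63×82/231 = 22.36364
  Linux, UI: 78×92/231 = 31.06494
  Linux, Network: 78×57/231 = 19.24675
  Linux, Storage: 78×82/231 = 27.68831
Contributions (O − E)²/E:
  (42 − 35.84416)²/35.84416 = 1.0572
  (11 − 22.20779)²/22.20779 = 5.6563
  (37 − 31.94805)²/31.94805 = 0.7989
  (14 − 25.09091)²/25.09091 = 4.9025
  (35 − 15.54545)²/15.54545 = 24.3466
  (14 − 22.36364)²/22.36364 = 3.1279
  (36 − 31.06494)²/31.06494 = 0.7840
  (11 − 19.24675)²/19.24675 = 3.5335
  (31 − 27.68831)²/27.68831 = 0.3961
χ² = 1.0572 + 5.6563 + 0.7989 + 4.9025 + 24.3466 + 3.1279 + 0.7840 + 3.5335 + 0.3961 = 44.603

44.603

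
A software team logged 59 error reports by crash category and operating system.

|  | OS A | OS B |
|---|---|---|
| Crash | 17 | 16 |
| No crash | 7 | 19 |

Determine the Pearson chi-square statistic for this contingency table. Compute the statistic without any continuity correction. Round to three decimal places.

Row totals: 33, 26. Column totals: 24, 35. Grand total N = 59.
Expected counts (row total × column total / N):
  Crash, OS A: 33×24/59 = 13.4237
  Crash, OS B: 33×35/59 = 19.5763
  No crash, OS A: 26×24/59 = 10.5763
  No crash, OS B: 26×35/59 = 15.4237
Contributions (O − E)²/E:
  (17 − 13.4237)²/13.4237 = 0.9528
  (16 − 19.5763)²/19.5763 = 0.6533
  (7 − 10.5763)²/10.5763 = 1.2093
  (19 − 15.4237)²/15.4237 = 0.8292
χ² = 0.9528 + 0.6533 + 1.2093 + 0.8292 = 3.645

3.645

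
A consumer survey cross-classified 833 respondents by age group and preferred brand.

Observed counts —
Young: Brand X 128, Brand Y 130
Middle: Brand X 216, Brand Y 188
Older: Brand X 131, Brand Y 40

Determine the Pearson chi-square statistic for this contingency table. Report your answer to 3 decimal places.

34.633

Row totals: 258, 404, 171. Column totals: 475, 358. Grand total N = 833.
Expected counts (row total × column total / N):
  Young, Brand X: 258×475/833 = 147.1188
  Young, Brand Y: 258×358/833 = 110.8812
  Middle, Brand X: 404×475/833 = 230.3721
  Middle, Brand Y: 404×358/833 = 173.6279
  Older, Brand X: 171×475/833 = 97.5090
  Older, Brand Y: 171×358/833 = 73.4910
Contributions (O − E)²/E:
  (128 − 147.1188)²/147.1188 = 2.4846
  (130 − 110.8812)²/110.8812 = 3.2966
  (216 − 230.3721)²/230.3721 = 0.8966
  (188 − 173.6279)²/173.6279 = 1.1897
  (131 − 97.5090)²/97.5090 = 11.5030
  (40 − 73.4910)²/73.4910 = 15.2624
χ² = 2.4846 + 3.2966 + 0.8966 + 1.1897 + 11.5030 + 15.2624 = 34.633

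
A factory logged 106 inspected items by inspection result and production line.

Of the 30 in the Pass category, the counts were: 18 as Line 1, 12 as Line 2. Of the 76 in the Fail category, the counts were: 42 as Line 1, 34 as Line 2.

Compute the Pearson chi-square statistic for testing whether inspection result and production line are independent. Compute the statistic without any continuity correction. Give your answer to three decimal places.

0.196

Row totals: 30, 76. Column totals: 60, 46. Grand total N = 106.
Expected counts (row total × column total / N):
  Pass, Line 1: 30×60/106 = 16.9811
  Pass, Line 2: 30×46/106 = 13.0189
  Fail, Line 1: 76×60/106 = 43.0189
  Fail, Line 2: 76×46/106 = 32.9811
Contributions (O − E)²/E:
  (18 − 16.9811)²/16.9811 = 0.0611
  (12 − 13.0189)²/13.0189 = 0.0797
  (42 − 43.0189)²/43.0189 = 0.0241
  (34 − 32.9811)²/32.9811 = 0.0315
χ² = 0.0611 + 0.0797 + 0.0241 + 0.0315 = 0.196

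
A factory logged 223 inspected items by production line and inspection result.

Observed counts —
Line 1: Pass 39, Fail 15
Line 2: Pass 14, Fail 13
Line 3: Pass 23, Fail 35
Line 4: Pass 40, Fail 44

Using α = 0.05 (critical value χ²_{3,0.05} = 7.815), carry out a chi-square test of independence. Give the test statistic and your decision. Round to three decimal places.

13.035; reject H₀

Row totals: 54, 27, 58, 84. Column totals: 116, 107. Grand total N = 223.
Expected counts (row total × column total / N):
  Line 1, Pass: 54×116/223 = 28.0897
  Line 1, Fail: 54×107/223 = 25.9103
  Line 2, Pass: 27×116/223 = 14.0448
  Line 2, Fail: 27×107/223 = 12.9552
  Line 3, Pass: 58×116/223 = 30.1704
  Line 3, Fail: 58×107/223 = 27.8296
  Line 4, Pass: 84×116/223 = 43.6951
  Line 4, Fail: 84×107/223 = 40.3049
Contributions (O − E)²/E:
  (39 − 28.0897)²/28.0897 = 4.2377
  (15 − 25.9103)²/25.9103 = 4.5941
  (14 − 14.0448)²/14.0448 = 0.0001
  (13 − 12.9552)²/12.9552 = 0.0002
  (23 − 30.1704)²/30.1704 = 1.7041
  (35 − 27.8296)²/27.8296 = 1.8475
  (40 − 43.6951)²/43.6951 = 0.3125
  (44 − 40.3049)²/40.3049 = 0.3388
χ² = 4.2377 + 4.5941 + 0.0001 + 0.0002 + 1.7041 + 1.8475 + 0.3125 + 0.3388 = 13.035
df = (4−1)(2−1) = 3. Since 13.035 > 7.815, reject the null hypothesis of independence at α = 0.05.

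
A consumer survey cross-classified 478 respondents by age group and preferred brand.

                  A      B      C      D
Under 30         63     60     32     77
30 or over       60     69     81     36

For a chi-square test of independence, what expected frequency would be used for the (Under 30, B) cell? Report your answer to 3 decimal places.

Row total (Under 30) = 232; column total (B) = 129; grand total N = 478.
Expected count = (row total × column total) / N = 232 × 129 / 478 = 62.611.

62.611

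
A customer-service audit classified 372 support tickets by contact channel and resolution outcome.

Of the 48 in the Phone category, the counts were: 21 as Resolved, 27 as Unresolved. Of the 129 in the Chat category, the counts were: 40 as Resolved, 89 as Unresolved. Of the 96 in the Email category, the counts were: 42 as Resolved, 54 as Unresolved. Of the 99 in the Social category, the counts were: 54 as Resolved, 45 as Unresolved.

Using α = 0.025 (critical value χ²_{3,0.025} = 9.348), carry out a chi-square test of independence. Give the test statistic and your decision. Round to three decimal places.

Row totals: 48, 129, 96, 99. Column totals: 157, 215. Grand total N = 372.
Expected counts (row total × column total / N):
  Phone, Resolved: 48×157/372 = 20.2581
  Phone, Unresolved: 48×215/372 = 27.7419
  Chat, Resolved: 129×157/372 = 54.4435
  Chat, Unresolved: 129×215/372 = 74.5565
  Email, Resolved: 96×157/372 = 40.5161
  Email, Unresolved: 96×215/372 = 55.4839
  Social, Resolved: 99×157/372 = 41.7823
  Social, Unresolved: 99×215/372 = 57.2177
Contributions (O − E)²/E:
  (21 − 20.2581)²/20.2581 = 0.0272
  (27 − 27.7419)²/27.7419 = 0.0198
  (40 − 54.4435)²/54.4435 = 3.8318
  (89 − 74.5565)²/74.5565 = 2.7981
  (42 − 40.5161)²/40.5161 = 0.0543
  (54 − 55.4839)²/55.4839 = 0.0397
  (54 − 41.7823)²/41.7823 = 3.5726
  (45 − 57.2177)²/57.2177 = 2.6088
χ² = 0.0272 + 0.0198 + 3.8318 + 2.7981 + 0.0543 + 0.0397 + 3.5726 + 2.6088 = 12.952
df = (4−1)(2−1) = 3. Since 12.952 > 9.348, reject the null hypothesis of independence at α = 0.025.

12.952; reject H₀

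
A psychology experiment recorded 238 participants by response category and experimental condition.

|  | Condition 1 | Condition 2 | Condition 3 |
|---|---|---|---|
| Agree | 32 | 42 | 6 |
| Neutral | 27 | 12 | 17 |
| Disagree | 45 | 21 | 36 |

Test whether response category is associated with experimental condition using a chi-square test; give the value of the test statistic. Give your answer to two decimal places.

32.26

Row totals: 80, 56, 102. Column totals: 104, 75, 59. Grand total N = 238.
Expected counts (row total × column total / N):
  Agree, Condition 1: 80×104/238 = 34.958
  Agree, Condition 2: 80×75/238 = 25.210
  Agree, Condition 3: 80×59/238 = 19.832
  Neutral, Condition 1: 56×104/238 = 24.471
  Neutral, Condition 2: 56×75/238 = 17.647
  Neutral, Condition 3: 56×59/238 = 13.882
  Disagree, Condition 1: 102×104/238 = 44.571
  Disagree, Condition 2: 102×75/238 = 32.143
  Disagree, Condition 3: 102×59/238 = 25.286
Contributions (O − E)²/E:
  (32 − 34.958)²/34.958 = 0.2503
  (42 − 25.210)²/25.210 = 11.1822
  (6 − 19.832)²/19.832 = 9.6472
  (27 − 24.471)²/24.471 = 0.2614
  (12 − 17.647)²/17.647 = 1.8070
  (17 − 13.882)²/13.882 = 0.7003
  (45 − 44.571)²/44.571 = 0.0041
  (21 − 32.143)²/32.143 = 3.8629
  (36 − 25.286)²/25.286 = 4.5397
χ² = 0.2503 + 11.1822 + 9.6472 + 0.2614 + 1.8070 + 0.7003 + 0.0041 + 3.8629 + 4.5397 = 32.26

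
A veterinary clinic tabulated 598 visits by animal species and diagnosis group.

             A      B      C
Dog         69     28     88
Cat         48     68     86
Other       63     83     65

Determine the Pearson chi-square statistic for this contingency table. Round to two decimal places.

Row totals: 185, 202, 211. Column totals: 180, 179, 239. Grand total N = 598.
Expected counts (row total × column total / N):
  Dog, A: 185×180/598 = 55.686
  Dog, B: 185×179/598 = 55.376
  Dog, C: 185×239/598 = 73.938
  Cat, A: 202×180/598 = 60.803
  Cat, B: 202×179/598 = 60.465
  Cat, C: 202×239/598 = 80.732
  Other, A: 211×180/598 = 63.512
  Other, B: 211×179/598 = 63.159
  Other, C: 211×239/598 = 84.329
Contributions (O − E)²/E:
  (69 − 55.686)²/55.686 = 3.1833
  (28 − 55.376)²/55.376 = 13.5338
  (88 − 73.938)²/73.938 = 2.6744
  (48 − 60.803)²/60.803 = 2.6959
  (68 − 60.465)²/60.465 = 0.9390
  (86 − 80.732)²/80.732 = 0.3438
  (63 − 63.512)²/63.512 = 0.0041
  (83 − 63.159)²/63.159 = 6.2329
  (65 − 84.329)²/84.329 = 4.4304
χ² = 3.1833 + 13.5338 + 2.6744 + 2.6959 + 0.9390 + 0.3438 + 0.0041 + 6.2329 + 4.4304 = 34.04

34.04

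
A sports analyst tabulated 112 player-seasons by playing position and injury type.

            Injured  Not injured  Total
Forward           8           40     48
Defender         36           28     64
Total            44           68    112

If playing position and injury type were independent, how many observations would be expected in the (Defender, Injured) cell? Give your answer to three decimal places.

25.143

Row total (Defender) = 64; column total (Injured) = 44; grand total N = 112.
Expected count = (row total × column total) / N = 64 × 44 / 112 = 25.143.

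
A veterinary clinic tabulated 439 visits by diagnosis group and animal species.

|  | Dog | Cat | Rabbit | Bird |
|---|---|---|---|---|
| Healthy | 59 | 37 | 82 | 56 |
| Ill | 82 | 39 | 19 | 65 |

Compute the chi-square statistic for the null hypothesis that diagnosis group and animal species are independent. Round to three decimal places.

42.039

Row totals: 234, 205. Column totals: 141, 76, 101, 121. Grand total N = 439.
Expected counts (row total × column total / N):
  Healthy, Dog: 234×141/439 = 75.1572
  Healthy, Cat: 234×76/439 = 40.5103
  Healthy, Rabbit: 234×101/439 = 53.8360
  Healthy, Bird: 234×121/439 = 64.4966
  Ill, Dog: 205×141/439 = 65.8428
  Ill, Cat: 205×76/439 = 35.4897
  Ill, Rabbit: 205×101/439 = 47.1640
  Ill, Bird: 205×121/439 = 56.5034
Contributions (O − E)²/E:
  (59 − 75.1572)²/75.1572 = 3.4735
  (37 − 40.5103)²/40.5103 = 0.3042
  (82 − 53.8360)²/53.8360 = 14.7338
  (56 − 64.4966)²/64.4966 = 1.1193
  (82 − 65.8428)²/65.8428 = 3.9648
  (39 − 35.4897)²/35.4897 = 0.3472
  (19 − 47.1640)²/47.1640 = 16.8181
  (65 − 56.5034)²/56.5034 = 1.2777
χ² = 3.4735 + 0.3042 + 14.7338 + 1.1193 + 3.9648 + 0.3472 + 16.8181 + 1.2777 = 42.039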